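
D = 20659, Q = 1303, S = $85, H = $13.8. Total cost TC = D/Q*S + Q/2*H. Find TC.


TC = 20659/1303 * 85 + 1303/2 * 13.8

$10338.37


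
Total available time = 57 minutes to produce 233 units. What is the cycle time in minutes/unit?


Formula: CT = Available Time / Number of Units
CT = 57 min / 233 units
CT = 0.24 min/unit

0.24 min/unit


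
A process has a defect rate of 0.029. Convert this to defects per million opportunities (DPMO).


DPMO = defect_rate * 1000000 = 0.029 * 1000000

29000


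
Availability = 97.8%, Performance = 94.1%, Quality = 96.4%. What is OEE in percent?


Formula: OEE = Availability * Performance * Quality / 10000
A * P = 97.8% * 94.1% / 100 = 92.03%
OEE = 92.03% * 96.4% / 100 = 88.7%

88.7%


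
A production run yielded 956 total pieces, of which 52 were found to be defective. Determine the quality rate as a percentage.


Formula: Quality Rate = Good Pieces / Total Pieces * 100
Good pieces = 956 - 52 = 904
QR = 904 / 956 * 100 = 94.6%

94.6%


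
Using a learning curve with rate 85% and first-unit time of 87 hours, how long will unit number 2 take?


Formula: T_n = T_1 * (learning_rate)^(log2(n)) where learning_rate = rate/100
Doublings = log2(2) = 1
T_n = 87 * 0.85^1
T_n = 87 * 0.85 = 74.0 hours

74.0 hours


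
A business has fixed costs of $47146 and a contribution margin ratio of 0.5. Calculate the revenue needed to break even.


Formula: BER = Fixed Costs / Contribution Margin Ratio
BER = $47146 / 0.5
BER = $94292.00 (to the nearest cent)

$94292.00


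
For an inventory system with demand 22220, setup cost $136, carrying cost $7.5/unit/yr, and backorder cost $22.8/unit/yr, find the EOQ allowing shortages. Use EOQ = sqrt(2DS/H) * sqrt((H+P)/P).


Formula: EOQ* = sqrt(2DS/H) * sqrt((H+P)/P)
Base EOQ = sqrt(2*22220*136/7.5) = 897.69 units
Correction = sqrt((7.5+22.8)/22.8) = 1.1528
EOQ* = 897.69 * 1.1528 = 1034.9 units

1034.9 units


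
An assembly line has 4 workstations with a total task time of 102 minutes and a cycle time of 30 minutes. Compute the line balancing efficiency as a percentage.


Formula: Efficiency = Sum of Task Times / (N_stations * CT) * 100
Total station capacity = 4 stations * 30 min = 120 min
Efficiency = 102 / 120 * 100 = 85.0%

85.0%


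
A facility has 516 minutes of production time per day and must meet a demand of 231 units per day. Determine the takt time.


Formula: Takt Time = Available Production Time / Customer Demand
Takt = 516 min/day / 231 units/day
Takt = 2.23 min/unit

2.23 min/unit


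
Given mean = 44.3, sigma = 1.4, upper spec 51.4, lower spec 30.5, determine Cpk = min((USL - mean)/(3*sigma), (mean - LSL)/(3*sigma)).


Cpu = (51.4 - 44.3) / (3 * 1.4) = 1.69
Cpl = (44.3 - 30.5) / (3 * 1.4) = 3.29
Cpk = min(1.69, 3.29) = 1.69

1.69


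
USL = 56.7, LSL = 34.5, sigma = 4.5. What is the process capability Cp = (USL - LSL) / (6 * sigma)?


Cp = (56.7 - 34.5) / (6 * 4.5)

0.82


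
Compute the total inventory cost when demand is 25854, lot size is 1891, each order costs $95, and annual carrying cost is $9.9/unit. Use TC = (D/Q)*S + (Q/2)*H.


TC = 25854/1891 * 95 + 1891/2 * 9.9

$10659.30


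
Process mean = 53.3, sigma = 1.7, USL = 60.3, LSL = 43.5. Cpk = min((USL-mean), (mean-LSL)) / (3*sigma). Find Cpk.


Cpu = (60.3 - 53.3) / (3 * 1.7) = 1.37
Cpl = (53.3 - 43.5) / (3 * 1.7) = 1.92
Cpk = min(1.37, 1.92) = 1.37

1.37


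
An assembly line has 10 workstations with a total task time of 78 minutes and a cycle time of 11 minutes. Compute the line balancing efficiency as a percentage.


Formula: Efficiency = Sum of Task Times / (N_stations * CT) * 100
Total station capacity = 10 stations * 11 min = 110 min
Efficiency = 78 / 110 * 100 = 70.9%

70.9%


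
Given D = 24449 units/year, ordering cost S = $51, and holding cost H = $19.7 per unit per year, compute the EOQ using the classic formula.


Formula: EOQ = sqrt(2 * D * S / H)
Numerator: 2 * 24449 * 51 = 2493798
2DS/H = 2493798 / 19.7 = 126588.7
EOQ = sqrt(126588.7) = 355.8 units

355.8 units


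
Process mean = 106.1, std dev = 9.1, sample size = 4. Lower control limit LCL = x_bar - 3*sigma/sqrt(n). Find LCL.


LCL = 106.1 - 3 * 9.1 / sqrt(4)

92.45


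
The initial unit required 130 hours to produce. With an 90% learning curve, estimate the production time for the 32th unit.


Formula: T_n = T_1 * (learning_rate)^(log2(n)) where learning_rate = rate/100
Doublings = log2(32) = 5
T_n = 130 * 0.9^5
T_n = 130 * 0.5905 = 76.8 hours

76.8 hours


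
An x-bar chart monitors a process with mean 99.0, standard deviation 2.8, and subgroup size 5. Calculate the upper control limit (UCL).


UCL = 99.0 + 3 * 2.8 / sqrt(5)

102.76


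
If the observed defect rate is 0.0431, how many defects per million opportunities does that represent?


DPMO = defect_rate * 1000000 = 0.0431 * 1000000

43100


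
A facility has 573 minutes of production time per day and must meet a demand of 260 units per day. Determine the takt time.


Formula: Takt Time = Available Production Time / Customer Demand
Takt = 573 min/day / 260 units/day
Takt = 2.2 min/unit

2.2 min/unit


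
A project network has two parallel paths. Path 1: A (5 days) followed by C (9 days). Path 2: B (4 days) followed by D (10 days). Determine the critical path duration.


Path 1 = 5 + 9 = 14 days
Path 2 = 4 + 10 = 14 days
Duration = max(14, 14) = 14 days

14 days


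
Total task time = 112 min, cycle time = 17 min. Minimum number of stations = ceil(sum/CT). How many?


Formula: N_min = ceil(Sum of Task Times / Cycle Time)
N_min = ceil(112 min / 17 min) = ceil(6.5882)
N_min = 7 stations

7


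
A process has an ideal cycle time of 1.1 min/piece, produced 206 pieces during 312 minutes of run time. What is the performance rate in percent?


Formula: Performance = (Ideal CT * Total Count) / Run Time * 100
Ideal output time = 1.1 * 206 = 226.6 min
Performance = 226.6 / 312 * 100 = 72.6%

72.6%


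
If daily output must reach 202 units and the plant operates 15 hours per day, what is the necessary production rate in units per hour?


Formula: Production Rate = Daily Demand / Available Hours
Rate = 202 units/day / 15 hours/day
Rate = 13.5 units/hour

13.5 units/hour


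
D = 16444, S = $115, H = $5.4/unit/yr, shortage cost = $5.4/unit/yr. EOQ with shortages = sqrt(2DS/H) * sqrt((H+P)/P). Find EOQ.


Formula: EOQ* = sqrt(2DS/H) * sqrt((H+P)/P)
Base EOQ = sqrt(2*16444*115/5.4) = 836.89 units
Correction = sqrt((5.4+5.4)/5.4) = 1.41421
EOQ* = 836.89 * 1.41421 = 1183.5 units

1183.5 units


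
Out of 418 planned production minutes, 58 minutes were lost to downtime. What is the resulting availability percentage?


Formula: Availability = (Planned Time - Downtime) / Planned Time * 100
Uptime = 418 - 58 = 360 min
Availability = 360 / 418 * 100 = 86.1%

86.1%


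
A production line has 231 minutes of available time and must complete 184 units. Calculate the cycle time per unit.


Formula: CT = Available Time / Number of Units
CT = 231 min / 184 units
CT = 1.26 min/unit

1.26 min/unit


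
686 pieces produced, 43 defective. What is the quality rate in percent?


Formula: Quality Rate = Good Pieces / Total Pieces * 100
Good pieces = 686 - 43 = 643
QR = 643 / 686 * 100 = 93.7%

93.7%


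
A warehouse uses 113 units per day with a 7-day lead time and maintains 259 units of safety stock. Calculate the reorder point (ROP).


Formula: ROP = (Daily Demand * Lead Time) + Safety Stock
Demand during lead time = 113 * 7 = 791 units
ROP = 791 + 259 = 1050 units

1050 units


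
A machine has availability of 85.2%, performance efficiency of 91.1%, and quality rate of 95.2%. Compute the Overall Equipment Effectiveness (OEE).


Formula: OEE = Availability * Performance * Quality / 10000
A * P = 85.2% * 91.1% / 100 = 77.62%
OEE = 77.62% * 95.2% / 100 = 73.9%

73.9%


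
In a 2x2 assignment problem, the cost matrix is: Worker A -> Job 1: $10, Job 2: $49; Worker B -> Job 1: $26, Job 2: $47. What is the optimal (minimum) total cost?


Option 1: A->1 + B->2 = $10 + $47 = $57
Option 2: A->2 + B->1 = $49 + $26 = $75
Min cost = min($57, $75) = $57

$57


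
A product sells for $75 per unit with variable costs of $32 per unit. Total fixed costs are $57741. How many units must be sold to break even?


Formula: BEQ = Fixed Costs / (Price - Variable Cost)
Contribution margin = $75 - $32 = $43/unit
BEQ = ceil($57741 / $43/unit) = ceil(1342.81) = 1343 units

1343 units


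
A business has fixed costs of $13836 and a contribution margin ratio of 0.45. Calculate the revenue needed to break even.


Formula: BER = Fixed Costs / Contribution Margin Ratio
BER = $13836 / 0.45
BER = $30746.67 (to the nearest cent)

$30746.67


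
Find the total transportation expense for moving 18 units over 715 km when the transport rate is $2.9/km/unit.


TC = dist * cost * units = 715 * 2.9 * 18 = $37323.00

$37323.00


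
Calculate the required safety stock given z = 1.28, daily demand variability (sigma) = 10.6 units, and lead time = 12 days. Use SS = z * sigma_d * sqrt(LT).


Formula: SS = z * sigma_d * sqrt(LT)
sqrt(LT) = sqrt(12) = 3.4641
SS = 1.28 * 10.6 * 3.4641
SS = 47.0 units

47.0 units


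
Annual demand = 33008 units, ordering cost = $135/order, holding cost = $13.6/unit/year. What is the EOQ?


Formula: EOQ = sqrt(2 * D * S / H)
Numerator: 2 * 33008 * 135 = 8912160
2DS/H = 8912160 / 13.6 = 655305.9
EOQ = sqrt(655305.9) = 809.5 units

809.5 units


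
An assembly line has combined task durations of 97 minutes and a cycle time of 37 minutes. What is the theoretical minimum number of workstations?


Formula: N_min = ceil(Sum of Task Times / Cycle Time)
N_min = ceil(97 min / 37 min) = ceil(2.6216)
N_min = 3 stations

3


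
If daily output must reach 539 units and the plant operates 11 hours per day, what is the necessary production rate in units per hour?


Formula: Production Rate = Daily Demand / Available Hours
Rate = 539 units/day / 11 hours/day
Rate = 49.0 units/hour

49.0 units/hour


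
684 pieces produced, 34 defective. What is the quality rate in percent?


Formula: Quality Rate = Good Pieces / Total Pieces * 100
Good pieces = 684 - 34 = 650
QR = 650 / 684 * 100 = 95.0%

95.0%


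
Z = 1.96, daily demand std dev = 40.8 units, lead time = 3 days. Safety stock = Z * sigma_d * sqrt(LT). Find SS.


Formula: SS = z * sigma_d * sqrt(LT)
sqrt(LT) = sqrt(3) = 1.7321
SS = 1.96 * 40.8 * 1.7321
SS = 138.5 units

138.5 units


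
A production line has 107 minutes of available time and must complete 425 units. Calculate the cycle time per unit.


Formula: CT = Available Time / Number of Units
CT = 107 min / 425 units
CT = 0.25 min/unit

0.25 min/unit


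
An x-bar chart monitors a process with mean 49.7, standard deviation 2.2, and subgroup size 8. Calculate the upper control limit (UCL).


UCL = 49.7 + 3 * 2.2 / sqrt(8)

52.03


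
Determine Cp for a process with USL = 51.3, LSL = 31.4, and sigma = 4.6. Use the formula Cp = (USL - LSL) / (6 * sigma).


Cp = (51.3 - 31.4) / (6 * 4.6)

0.72


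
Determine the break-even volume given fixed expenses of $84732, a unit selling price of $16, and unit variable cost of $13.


Formula: BEQ = Fixed Costs / (Price - Variable Cost)
Contribution margin = $16 - $13 = $3/unit
BEQ = ceil($84732 / $3/unit) = ceil(28244.0) = 28244 units

28244 units


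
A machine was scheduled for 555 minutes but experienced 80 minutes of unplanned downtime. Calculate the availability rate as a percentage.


Formula: Availability = (Planned Time - Downtime) / Planned Time * 100
Uptime = 555 - 80 = 475 min
Availability = 475 / 555 * 100 = 85.6%

85.6%


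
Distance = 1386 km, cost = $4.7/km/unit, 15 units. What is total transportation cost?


TC = dist * cost * units = 1386 * 4.7 * 15 = $97713.00

$97713.00


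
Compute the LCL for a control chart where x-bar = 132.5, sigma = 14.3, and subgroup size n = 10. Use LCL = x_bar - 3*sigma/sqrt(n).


LCL = 132.5 - 3 * 14.3 / sqrt(10)

118.93


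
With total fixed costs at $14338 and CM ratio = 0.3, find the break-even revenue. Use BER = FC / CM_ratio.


Formula: BER = Fixed Costs / Contribution Margin Ratio
BER = $14338 / 0.3
BER = $47793.33 (to the nearest cent)

$47793.33


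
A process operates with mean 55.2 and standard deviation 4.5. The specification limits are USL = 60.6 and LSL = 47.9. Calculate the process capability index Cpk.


Cpu = (60.6 - 55.2) / (3 * 4.5) = 0.4
Cpl = (55.2 - 47.9) / (3 * 4.5) = 0.54
Cpk = min(0.4, 0.54) = 0.4

0.4


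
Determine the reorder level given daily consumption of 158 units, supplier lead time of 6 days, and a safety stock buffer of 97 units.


Formula: ROP = (Daily Demand * Lead Time) + Safety Stock
Demand during lead time = 158 * 6 = 948 units
ROP = 948 + 97 = 1045 units

1045 units


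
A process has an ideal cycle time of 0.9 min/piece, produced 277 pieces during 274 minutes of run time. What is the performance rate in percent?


Formula: Performance = (Ideal CT * Total Count) / Run Time * 100
Ideal output time = 0.9 * 277 = 249.3 min
Performance = 249.3 / 274 * 100 = 91.0%

91.0%


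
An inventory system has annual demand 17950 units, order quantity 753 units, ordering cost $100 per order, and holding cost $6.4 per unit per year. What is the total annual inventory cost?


TC = 17950/753 * 100 + 753/2 * 6.4

$4793.40


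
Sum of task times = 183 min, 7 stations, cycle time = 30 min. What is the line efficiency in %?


Formula: Efficiency = Sum of Task Times / (N_stations * CT) * 100
Total station capacity = 7 stations * 30 min = 210 min
Efficiency = 183 / 210 * 100 = 87.1%

87.1%


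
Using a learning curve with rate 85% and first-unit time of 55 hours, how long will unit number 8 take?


Formula: T_n = T_1 * (learning_rate)^(log2(n)) where learning_rate = rate/100
Doublings = log2(8) = 3
T_n = 55 * 0.85^3
T_n = 55 * 0.6141 = 33.8 hours

33.8 hours


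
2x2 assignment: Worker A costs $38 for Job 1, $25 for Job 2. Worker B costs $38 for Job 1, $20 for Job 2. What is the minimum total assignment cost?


Option 1: A->1 + B->2 = $38 + $20 = $58
Option 2: A->2 + B->1 = $25 + $38 = $63
Min cost = min($58, $63) = $58

$58


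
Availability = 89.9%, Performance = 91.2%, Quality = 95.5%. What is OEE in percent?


Formula: OEE = Availability * Performance * Quality / 10000
A * P = 89.9% * 91.2% / 100 = 81.99%
OEE = 81.99% * 95.5% / 100 = 78.3%

78.3%


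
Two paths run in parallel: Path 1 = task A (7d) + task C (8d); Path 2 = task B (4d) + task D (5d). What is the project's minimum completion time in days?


Path 1 = 7 + 8 = 15 days
Path 2 = 4 + 5 = 9 days
Duration = max(15, 9) = 15 days

15 days


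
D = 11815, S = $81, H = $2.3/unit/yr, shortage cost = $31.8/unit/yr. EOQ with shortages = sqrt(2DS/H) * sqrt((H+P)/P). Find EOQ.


Formula: EOQ* = sqrt(2DS/H) * sqrt((H+P)/P)
Base EOQ = sqrt(2*11815*81/2.3) = 912.24 units
Correction = sqrt((2.3+31.8)/31.8) = 1.03553
EOQ* = 912.24 * 1.03553 = 944.7 units

944.7 units


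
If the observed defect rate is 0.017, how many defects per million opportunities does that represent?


DPMO = defect_rate * 1000000 = 0.017 * 1000000

17000


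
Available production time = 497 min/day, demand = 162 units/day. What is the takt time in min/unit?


Formula: Takt Time = Available Production Time / Customer Demand
Takt = 497 min/day / 162 units/day
Takt = 3.07 min/unit

3.07 min/unit


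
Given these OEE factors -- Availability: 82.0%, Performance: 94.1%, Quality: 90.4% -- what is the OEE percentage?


Formula: OEE = Availability * Performance * Quality / 10000
A * P = 82.0% * 94.1% / 100 = 77.16%
OEE = 77.16% * 90.4% / 100 = 69.8%

69.8%


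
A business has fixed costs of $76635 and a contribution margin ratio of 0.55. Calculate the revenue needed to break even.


Formula: BER = Fixed Costs / Contribution Margin Ratio
BER = $76635 / 0.55
BER = $139336.36 (to the nearest cent)

$139336.36


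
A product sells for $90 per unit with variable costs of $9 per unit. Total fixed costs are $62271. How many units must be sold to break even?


Formula: BEQ = Fixed Costs / (Price - Variable Cost)
Contribution margin = $90 - $9 = $81/unit
BEQ = ceil($62271 / $81/unit) = ceil(768.78) = 769 units

769 units


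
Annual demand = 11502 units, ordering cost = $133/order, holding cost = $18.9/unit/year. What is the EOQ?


Formula: EOQ = sqrt(2 * D * S / H)
Numerator: 2 * 11502 * 133 = 3059532
2DS/H = 3059532 / 18.9 = 161880.0
EOQ = sqrt(161880.0) = 402.3 units

402.3 units


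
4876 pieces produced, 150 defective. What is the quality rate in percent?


Formula: Quality Rate = Good Pieces / Total Pieces * 100
Good pieces = 4876 - 150 = 4726
QR = 4726 / 4876 * 100 = 96.9%

96.9%


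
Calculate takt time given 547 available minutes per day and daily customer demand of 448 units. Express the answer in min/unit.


Formula: Takt Time = Available Production Time / Customer Demand
Takt = 547 min/day / 448 units/day
Takt = 1.22 min/unit

1.22 min/unit


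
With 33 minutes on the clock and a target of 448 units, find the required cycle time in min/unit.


Formula: CT = Available Time / Number of Units
CT = 33 min / 448 units
CT = 0.07 min/unit

0.07 min/unit


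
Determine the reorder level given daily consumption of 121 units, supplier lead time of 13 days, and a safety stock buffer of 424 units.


Formula: ROP = (Daily Demand * Lead Time) + Safety Stock
Demand during lead time = 121 * 13 = 1573 units
ROP = 1573 + 424 = 1997 units

1997 units


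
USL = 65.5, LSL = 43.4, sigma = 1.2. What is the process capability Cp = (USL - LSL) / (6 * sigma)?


Cp = (65.5 - 43.4) / (6 * 1.2)

3.07


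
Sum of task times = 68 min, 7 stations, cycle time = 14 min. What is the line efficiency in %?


Formula: Efficiency = Sum of Task Times / (N_stations * CT) * 100
Total station capacity = 7 stations * 14 min = 98 min
Efficiency = 68 / 98 * 100 = 69.4%

69.4%


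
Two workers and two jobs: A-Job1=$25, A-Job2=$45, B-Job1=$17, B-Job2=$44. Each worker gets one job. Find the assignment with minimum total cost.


Option 1: A->1 + B->2 = $25 + $44 = $69
Option 2: A->2 + B->1 = $45 + $17 = $62
Min cost = min($69, $62) = $62

$62


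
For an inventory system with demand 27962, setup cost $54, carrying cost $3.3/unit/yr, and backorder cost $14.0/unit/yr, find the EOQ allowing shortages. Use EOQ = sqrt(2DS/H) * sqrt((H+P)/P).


Formula: EOQ* = sqrt(2DS/H) * sqrt((H+P)/P)
Base EOQ = sqrt(2*27962*54/3.3) = 956.62 units
Correction = sqrt((3.3+14.0)/14.0) = 1.11163
EOQ* = 956.62 * 1.11163 = 1063.4 units

1063.4 units


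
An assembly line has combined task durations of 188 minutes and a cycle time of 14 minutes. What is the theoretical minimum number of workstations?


Formula: N_min = ceil(Sum of Task Times / Cycle Time)
N_min = ceil(188 min / 14 min) = ceil(13.4286)
N_min = 14 stations

14


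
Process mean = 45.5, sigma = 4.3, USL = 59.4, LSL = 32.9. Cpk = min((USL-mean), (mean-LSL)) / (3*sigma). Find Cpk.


Cpu = (59.4 - 45.5) / (3 * 4.3) = 1.08
Cpl = (45.5 - 32.9) / (3 * 4.3) = 0.98
Cpk = min(1.08, 0.98) = 0.98

0.98


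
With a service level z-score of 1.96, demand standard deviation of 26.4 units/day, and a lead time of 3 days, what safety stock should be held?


Formula: SS = z * sigma_d * sqrt(LT)
sqrt(LT) = sqrt(3) = 1.7321
SS = 1.96 * 26.4 * 1.7321
SS = 89.6 units

89.6 units


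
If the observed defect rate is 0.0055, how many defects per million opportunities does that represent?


DPMO = defect_rate * 1000000 = 0.0055 * 1000000

5500


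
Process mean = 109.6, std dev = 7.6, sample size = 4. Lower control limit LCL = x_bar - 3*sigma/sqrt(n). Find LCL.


LCL = 109.6 - 3 * 7.6 / sqrt(4)

98.2


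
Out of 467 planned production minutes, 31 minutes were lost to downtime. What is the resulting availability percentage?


Formula: Availability = (Planned Time - Downtime) / Planned Time * 100
Uptime = 467 - 31 = 436 min
Availability = 436 / 467 * 100 = 93.4%

93.4%


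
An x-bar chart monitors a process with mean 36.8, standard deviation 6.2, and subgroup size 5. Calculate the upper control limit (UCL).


UCL = 36.8 + 3 * 6.2 / sqrt(5)

45.12


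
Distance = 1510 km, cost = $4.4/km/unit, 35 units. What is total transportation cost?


TC = dist * cost * units = 1510 * 4.4 * 35 = $232540.00

$232540.00


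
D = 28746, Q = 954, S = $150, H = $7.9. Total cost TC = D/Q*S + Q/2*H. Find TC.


TC = 28746/954 * 150 + 954/2 * 7.9

$8288.11


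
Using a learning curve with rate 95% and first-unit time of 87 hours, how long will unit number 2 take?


Formula: T_n = T_1 * (learning_rate)^(log2(n)) where learning_rate = rate/100
Doublings = log2(2) = 1
T_n = 87 * 0.95^1
T_n = 87 * 0.95 = 82.7 hours

82.7 hours


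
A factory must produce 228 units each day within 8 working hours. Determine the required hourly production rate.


Formula: Production Rate = Daily Demand / Available Hours
Rate = 228 units/day / 8 hours/day
Rate = 28.5 units/hour

28.5 units/hour


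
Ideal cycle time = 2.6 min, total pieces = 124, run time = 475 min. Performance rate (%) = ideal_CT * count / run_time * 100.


Formula: Performance = (Ideal CT * Total Count) / Run Time * 100
Ideal output time = 2.6 * 124 = 322.4 min
Performance = 322.4 / 475 * 100 = 67.9%

67.9%


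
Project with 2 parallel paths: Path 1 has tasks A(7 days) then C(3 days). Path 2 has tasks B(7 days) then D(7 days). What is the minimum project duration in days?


Path 1 = 7 + 3 = 10 days
Path 2 = 7 + 7 = 14 days
Duration = max(10, 14) = 14 days

14 days


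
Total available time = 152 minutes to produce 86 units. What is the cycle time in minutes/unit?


Formula: CT = Available Time / Number of Units
CT = 152 min / 86 units
CT = 1.77 min/unit

1.77 min/unit


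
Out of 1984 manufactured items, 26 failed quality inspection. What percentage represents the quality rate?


Formula: Quality Rate = Good Pieces / Total Pieces * 100
Good pieces = 1984 - 26 = 1958
QR = 1958 / 1984 * 100 = 98.7%

98.7%


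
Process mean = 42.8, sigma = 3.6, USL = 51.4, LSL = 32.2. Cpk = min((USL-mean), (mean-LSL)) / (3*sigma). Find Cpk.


Cpu = (51.4 - 42.8) / (3 * 3.6) = 0.8
Cpl = (42.8 - 32.2) / (3 * 3.6) = 0.98
Cpk = min(0.8, 0.98) = 0.8

0.8


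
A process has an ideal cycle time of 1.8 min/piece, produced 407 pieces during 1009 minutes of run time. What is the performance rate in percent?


Formula: Performance = (Ideal CT * Total Count) / Run Time * 100
Ideal output time = 1.8 * 407 = 732.6 min
Performance = 732.6 / 1009 * 100 = 72.6%

72.6%


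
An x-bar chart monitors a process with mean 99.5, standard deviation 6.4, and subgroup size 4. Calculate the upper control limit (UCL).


UCL = 99.5 + 3 * 6.4 / sqrt(4)

109.1


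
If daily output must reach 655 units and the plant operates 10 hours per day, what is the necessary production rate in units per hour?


Formula: Production Rate = Daily Demand / Available Hours
Rate = 655 units/day / 10 hours/day
Rate = 65.5 units/hour

65.5 units/hour


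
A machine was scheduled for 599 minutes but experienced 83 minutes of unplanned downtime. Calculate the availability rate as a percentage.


Formula: Availability = (Planned Time - Downtime) / Planned Time * 100
Uptime = 599 - 83 = 516 min
Availability = 516 / 599 * 100 = 86.1%

86.1%


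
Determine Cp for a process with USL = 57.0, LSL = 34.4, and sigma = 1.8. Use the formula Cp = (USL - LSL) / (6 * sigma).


Cp = (57.0 - 34.4) / (6 * 1.8)

2.09


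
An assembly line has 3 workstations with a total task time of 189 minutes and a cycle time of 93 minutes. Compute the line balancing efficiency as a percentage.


Formula: Efficiency = Sum of Task Times / (N_stations * CT) * 100
Total station capacity = 3 stations * 93 min = 279 min
Efficiency = 189 / 279 * 100 = 67.7%

67.7%


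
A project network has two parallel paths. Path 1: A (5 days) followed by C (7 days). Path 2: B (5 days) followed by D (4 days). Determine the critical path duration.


Path 1 = 5 + 7 = 12 days
Path 2 = 5 + 4 = 9 days
Duration = max(12, 9) = 12 days

12 days


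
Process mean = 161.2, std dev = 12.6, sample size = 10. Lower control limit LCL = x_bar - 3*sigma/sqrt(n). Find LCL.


LCL = 161.2 - 3 * 12.6 / sqrt(10)

149.25


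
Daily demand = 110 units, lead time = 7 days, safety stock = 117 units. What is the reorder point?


Formula: ROP = (Daily Demand * Lead Time) + Safety Stock
Demand during lead time = 110 * 7 = 770 units
ROP = 770 + 117 = 887 units

887 units


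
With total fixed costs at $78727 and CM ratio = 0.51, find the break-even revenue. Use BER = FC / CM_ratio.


Formula: BER = Fixed Costs / Contribution Margin Ratio
BER = $78727 / 0.51
BER = $154366.67 (to the nearest cent)

$154366.67


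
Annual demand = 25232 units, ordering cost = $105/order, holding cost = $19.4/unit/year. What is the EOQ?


Formula: EOQ = sqrt(2 * D * S / H)
Numerator: 2 * 25232 * 105 = 5298720
2DS/H = 5298720 / 19.4 = 273129.9
EOQ = sqrt(273129.9) = 522.6 units

522.6 units


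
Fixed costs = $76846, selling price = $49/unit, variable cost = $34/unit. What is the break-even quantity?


Formula: BEQ = Fixed Costs / (Price - Variable Cost)
Contribution margin = $49 - $34 = $15/unit
BEQ = ceil($76846 / $15/unit) = ceil(5123.07) = 5124 units

5124 units


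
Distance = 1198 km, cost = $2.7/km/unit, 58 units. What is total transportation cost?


TC = dist * cost * units = 1198 * 2.7 * 58 = $187606.80

$187606.80


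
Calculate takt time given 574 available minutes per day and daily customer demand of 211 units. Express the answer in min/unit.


Formula: Takt Time = Available Production Time / Customer Demand
Takt = 574 min/day / 211 units/day
Takt = 2.72 min/unit

2.72 min/unit


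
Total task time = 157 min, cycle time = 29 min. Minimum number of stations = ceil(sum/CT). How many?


Formula: N_min = ceil(Sum of Task Times / Cycle Time)
N_min = ceil(157 min / 29 min) = ceil(5.4138)
N_min = 6 stations

6


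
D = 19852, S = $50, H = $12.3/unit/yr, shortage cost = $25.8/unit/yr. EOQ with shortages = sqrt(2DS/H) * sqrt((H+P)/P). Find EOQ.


Formula: EOQ* = sqrt(2DS/H) * sqrt((H+P)/P)
Base EOQ = sqrt(2*19852*50/12.3) = 401.74 units
Correction = sqrt((12.3+25.8)/25.8) = 1.21521
EOQ* = 401.74 * 1.21521 = 488.2 units

488.2 units


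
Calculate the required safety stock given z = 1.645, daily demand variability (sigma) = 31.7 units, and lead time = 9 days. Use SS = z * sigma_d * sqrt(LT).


Formula: SS = z * sigma_d * sqrt(LT)
sqrt(LT) = sqrt(9) = 3.0
SS = 1.645 * 31.7 * 3.0
SS = 156.4 units

156.4 units


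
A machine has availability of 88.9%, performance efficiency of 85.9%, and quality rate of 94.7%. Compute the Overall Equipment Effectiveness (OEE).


Formula: OEE = Availability * Performance * Quality / 10000
A * P = 88.9% * 85.9% / 100 = 76.37%
OEE = 76.37% * 94.7% / 100 = 72.3%

72.3%


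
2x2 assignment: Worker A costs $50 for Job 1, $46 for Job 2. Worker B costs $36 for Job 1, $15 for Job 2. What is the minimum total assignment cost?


Option 1: A->1 + B->2 = $50 + $15 = $65
Option 2: A->2 + B->1 = $46 + $36 = $82
Min cost = min($65, $82) = $65

$65


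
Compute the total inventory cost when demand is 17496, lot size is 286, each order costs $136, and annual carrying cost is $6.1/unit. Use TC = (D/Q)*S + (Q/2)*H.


TC = 17496/286 * 136 + 286/2 * 6.1

$9192.08


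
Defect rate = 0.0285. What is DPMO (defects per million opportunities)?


DPMO = defect_rate * 1000000 = 0.0285 * 1000000

28500


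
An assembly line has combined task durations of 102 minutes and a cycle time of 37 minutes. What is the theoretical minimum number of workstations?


Formula: N_min = ceil(Sum of Task Times / Cycle Time)
N_min = ceil(102 min / 37 min) = ceil(2.7568)
N_min = 3 stations

3


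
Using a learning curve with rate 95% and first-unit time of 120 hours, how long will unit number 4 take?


Formula: T_n = T_1 * (learning_rate)^(log2(n)) where learning_rate = rate/100
Doublings = log2(4) = 2
T_n = 120 * 0.95^2
T_n = 120 * 0.9025 = 108.3 hours

108.3 hours


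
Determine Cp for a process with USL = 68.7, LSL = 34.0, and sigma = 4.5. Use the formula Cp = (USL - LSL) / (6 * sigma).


Cp = (68.7 - 34.0) / (6 * 4.5)

1.29


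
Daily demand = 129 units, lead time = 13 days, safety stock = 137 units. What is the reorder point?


Formula: ROP = (Daily Demand * Lead Time) + Safety Stock
Demand during lead time = 129 * 13 = 1677 units
ROP = 1677 + 137 = 1814 units

1814 units


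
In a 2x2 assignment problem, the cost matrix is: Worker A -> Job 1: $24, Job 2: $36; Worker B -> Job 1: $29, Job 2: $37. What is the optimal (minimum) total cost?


Option 1: A->1 + B->2 = $24 + $37 = $61
Option 2: A->2 + B->1 = $36 + $29 = $65
Min cost = min($61, $65) = $61

$61


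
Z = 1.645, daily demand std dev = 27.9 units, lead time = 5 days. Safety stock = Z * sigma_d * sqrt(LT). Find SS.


Formula: SS = z * sigma_d * sqrt(LT)
sqrt(LT) = sqrt(5) = 2.2361
SS = 1.645 * 27.9 * 2.2361
SS = 102.6 units

102.6 units


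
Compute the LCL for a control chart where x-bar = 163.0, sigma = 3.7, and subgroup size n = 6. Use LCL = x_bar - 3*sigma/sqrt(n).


LCL = 163.0 - 3 * 3.7 / sqrt(6)

158.47


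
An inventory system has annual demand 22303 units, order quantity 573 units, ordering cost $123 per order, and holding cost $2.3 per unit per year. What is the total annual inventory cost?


TC = 22303/573 * 123 + 573/2 * 2.3

$5446.50


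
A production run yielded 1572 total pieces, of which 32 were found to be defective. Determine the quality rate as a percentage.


Formula: Quality Rate = Good Pieces / Total Pieces * 100
Good pieces = 1572 - 32 = 1540
QR = 1540 / 1572 * 100 = 98.0%

98.0%


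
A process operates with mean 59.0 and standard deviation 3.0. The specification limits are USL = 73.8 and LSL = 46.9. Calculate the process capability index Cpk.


Cpu = (73.8 - 59.0) / (3 * 3.0) = 1.64
Cpl = (59.0 - 46.9) / (3 * 3.0) = 1.34
Cpk = min(1.64, 1.34) = 1.34

1.34


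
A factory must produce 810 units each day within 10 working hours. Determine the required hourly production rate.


Formula: Production Rate = Daily Demand / Available Hours
Rate = 810 units/day / 10 hours/day
Rate = 81.0 units/hour

81.0 units/hour


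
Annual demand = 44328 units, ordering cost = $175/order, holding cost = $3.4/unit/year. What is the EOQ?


Formula: EOQ = sqrt(2 * D * S / H)
Numerator: 2 * 44328 * 175 = 15514800
2DS/H = 15514800 / 3.4 = 4563176.5
EOQ = sqrt(4563176.5) = 2136.2 units

2136.2 units


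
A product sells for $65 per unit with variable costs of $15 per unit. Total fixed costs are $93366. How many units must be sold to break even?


Formula: BEQ = Fixed Costs / (Price - Variable Cost)
Contribution margin = $65 - $15 = $50/unit
BEQ = ceil($93366 / $50/unit) = ceil(1867.32) = 1868 units

1868 units


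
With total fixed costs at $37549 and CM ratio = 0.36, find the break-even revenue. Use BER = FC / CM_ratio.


Formula: BER = Fixed Costs / Contribution Margin Ratio
BER = $37549 / 0.36
BER = $104302.78 (to the nearest cent)

$104302.78


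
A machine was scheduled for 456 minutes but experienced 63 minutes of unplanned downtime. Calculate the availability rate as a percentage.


Formula: Availability = (Planned Time - Downtime) / Planned Time * 100
Uptime = 456 - 63 = 393 min
Availability = 393 / 456 * 100 = 86.2%

86.2%


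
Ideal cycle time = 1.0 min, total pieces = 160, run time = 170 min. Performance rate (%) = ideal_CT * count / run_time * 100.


Formula: Performance = (Ideal CT * Total Count) / Run Time * 100
Ideal output time = 1.0 * 160 = 160.0 min
Performance = 160.0 / 170 * 100 = 94.1%

94.1%


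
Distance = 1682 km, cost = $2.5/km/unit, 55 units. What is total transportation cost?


TC = dist * cost * units = 1682 * 2.5 * 55 = $231275.00

$231275.00


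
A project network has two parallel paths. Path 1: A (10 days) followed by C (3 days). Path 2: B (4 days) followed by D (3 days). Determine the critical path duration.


Path 1 = 10 + 3 = 13 days
Path 2 = 4 + 3 = 7 days
Duration = max(13, 7) = 13 days

13 days


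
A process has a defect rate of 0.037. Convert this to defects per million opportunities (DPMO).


DPMO = defect_rate * 1000000 = 0.037 * 1000000

37000


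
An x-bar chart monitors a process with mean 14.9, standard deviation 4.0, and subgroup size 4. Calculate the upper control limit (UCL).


UCL = 14.9 + 3 * 4.0 / sqrt(4)

20.9


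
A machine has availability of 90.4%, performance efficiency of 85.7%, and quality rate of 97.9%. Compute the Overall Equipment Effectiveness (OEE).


Formula: OEE = Availability * Performance * Quality / 10000
A * P = 90.4% * 85.7% / 100 = 77.47%
OEE = 77.47% * 97.9% / 100 = 75.8%

75.8%


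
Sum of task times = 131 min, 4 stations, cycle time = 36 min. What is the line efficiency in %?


Formula: Efficiency = Sum of Task Times / (N_stations * CT) * 100
Total station capacity = 4 stations * 36 min = 144 min
Efficiency = 131 / 144 * 100 = 91.0%

91.0%


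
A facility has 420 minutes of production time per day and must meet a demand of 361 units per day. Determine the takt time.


Formula: Takt Time = Available Production Time / Customer Demand
Takt = 420 min/day / 361 units/day
Takt = 1.16 min/unit

1.16 min/unit


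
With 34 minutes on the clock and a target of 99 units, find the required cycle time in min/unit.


Formula: CT = Available Time / Number of Units
CT = 34 min / 99 units
CT = 0.34 min/unit

0.34 min/unit


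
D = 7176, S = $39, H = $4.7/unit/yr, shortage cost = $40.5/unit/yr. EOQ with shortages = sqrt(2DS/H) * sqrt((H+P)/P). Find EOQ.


Formula: EOQ* = sqrt(2DS/H) * sqrt((H+P)/P)
Base EOQ = sqrt(2*7176*39/4.7) = 345.1 units
Correction = sqrt((4.7+40.5)/40.5) = 1.05643
EOQ* = 345.1 * 1.05643 = 364.6 units

364.6 units


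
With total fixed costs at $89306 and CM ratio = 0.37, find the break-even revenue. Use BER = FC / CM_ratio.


Formula: BER = Fixed Costs / Contribution Margin Ratio
BER = $89306 / 0.37
BER = $241367.57 (to the nearest cent)

$241367.57


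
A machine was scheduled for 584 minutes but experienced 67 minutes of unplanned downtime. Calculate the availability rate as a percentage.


Formula: Availability = (Planned Time - Downtime) / Planned Time * 100
Uptime = 584 - 67 = 517 min
Availability = 517 / 584 * 100 = 88.5%

88.5%


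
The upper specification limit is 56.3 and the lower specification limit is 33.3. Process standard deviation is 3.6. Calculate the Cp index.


Cp = (56.3 - 33.3) / (6 * 3.6)

1.06


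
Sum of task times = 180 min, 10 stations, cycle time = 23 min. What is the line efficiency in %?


Formula: Efficiency = Sum of Task Times / (N_stations * CT) * 100
Total station capacity = 10 stations * 23 min = 230 min
Efficiency = 180 / 230 * 100 = 78.3%

78.3%


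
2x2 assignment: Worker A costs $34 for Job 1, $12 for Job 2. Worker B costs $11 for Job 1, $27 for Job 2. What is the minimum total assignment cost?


Option 1: A->1 + B->2 = $34 + $27 = $61
Option 2: A->2 + B->1 = $12 + $11 = $23
Min cost = min($61, $23) = $23

$23


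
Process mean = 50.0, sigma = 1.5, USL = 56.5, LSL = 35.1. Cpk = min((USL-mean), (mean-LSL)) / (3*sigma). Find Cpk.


Cpu = (56.5 - 50.0) / (3 * 1.5) = 1.44
Cpl = (50.0 - 35.1) / (3 * 1.5) = 3.31
Cpk = min(1.44, 3.31) = 1.44

1.44


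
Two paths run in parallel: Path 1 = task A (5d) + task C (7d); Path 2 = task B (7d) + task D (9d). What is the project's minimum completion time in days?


Path 1 = 5 + 7 = 12 days
Path 2 = 7 + 9 = 16 days
Duration = max(12, 16) = 16 days

16 days


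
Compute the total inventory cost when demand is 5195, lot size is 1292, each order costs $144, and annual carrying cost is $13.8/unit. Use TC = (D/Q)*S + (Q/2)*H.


TC = 5195/1292 * 144 + 1292/2 * 13.8

$9493.81


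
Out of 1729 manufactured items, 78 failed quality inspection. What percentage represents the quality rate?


Formula: Quality Rate = Good Pieces / Total Pieces * 100
Good pieces = 1729 - 78 = 1651
QR = 1651 / 1729 * 100 = 95.5%

95.5%


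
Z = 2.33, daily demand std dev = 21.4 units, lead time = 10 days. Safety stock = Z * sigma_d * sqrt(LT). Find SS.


Formula: SS = z * sigma_d * sqrt(LT)
sqrt(LT) = sqrt(10) = 3.1623
SS = 2.33 * 21.4 * 3.1623
SS = 157.7 units

157.7 units


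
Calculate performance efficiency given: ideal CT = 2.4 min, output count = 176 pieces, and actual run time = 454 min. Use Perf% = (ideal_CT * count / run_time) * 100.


Formula: Performance = (Ideal CT * Total Count) / Run Time * 100
Ideal output time = 2.4 * 176 = 422.4 min
Performance = 422.4 / 454 * 100 = 93.0%

93.0%


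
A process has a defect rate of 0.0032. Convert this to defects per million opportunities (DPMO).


DPMO = defect_rate * 1000000 = 0.0032 * 1000000

3200


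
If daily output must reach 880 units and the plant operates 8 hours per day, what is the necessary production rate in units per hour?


Formula: Production Rate = Daily Demand / Available Hours
Rate = 880 units/day / 8 hours/day
Rate = 110.0 units/hour

110.0 units/hour


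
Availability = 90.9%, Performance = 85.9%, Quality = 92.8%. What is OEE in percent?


Formula: OEE = Availability * Performance * Quality / 10000
A * P = 90.9% * 85.9% / 100 = 78.08%
OEE = 78.08% * 92.8% / 100 = 72.5%

72.5%


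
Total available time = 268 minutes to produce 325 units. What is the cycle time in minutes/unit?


Formula: CT = Available Time / Number of Units
CT = 268 min / 325 units
CT = 0.82 min/unit

0.82 min/unit


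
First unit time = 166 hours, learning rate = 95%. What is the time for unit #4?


Formula: T_n = T_1 * (learning_rate)^(log2(n)) where learning_rate = rate/100
Doublings = log2(4) = 2
T_n = 166 * 0.95^2
T_n = 166 * 0.9025 = 149.8 hours

149.8 hours


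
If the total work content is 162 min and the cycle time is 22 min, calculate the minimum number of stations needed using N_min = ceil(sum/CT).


Formula: N_min = ceil(Sum of Task Times / Cycle Time)
N_min = ceil(162 min / 22 min) = ceil(7.3636)
N_min = 8 stations

8


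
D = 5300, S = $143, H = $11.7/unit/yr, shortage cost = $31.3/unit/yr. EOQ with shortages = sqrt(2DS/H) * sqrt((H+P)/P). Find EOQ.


Formula: EOQ* = sqrt(2DS/H) * sqrt((H+P)/P)
Base EOQ = sqrt(2*5300*143/11.7) = 359.94 units
Correction = sqrt((11.7+31.3)/31.3) = 1.17209
EOQ* = 359.94 * 1.17209 = 421.9 units

421.9 units


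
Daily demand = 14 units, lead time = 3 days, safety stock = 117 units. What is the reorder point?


Formula: ROP = (Daily Demand * Lead Time) + Safety Stock
Demand during lead time = 14 * 3 = 42 units
ROP = 42 + 117 = 159 units

159 units


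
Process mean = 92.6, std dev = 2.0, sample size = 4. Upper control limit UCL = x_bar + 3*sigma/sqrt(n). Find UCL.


UCL = 92.6 + 3 * 2.0 / sqrt(4)

95.6


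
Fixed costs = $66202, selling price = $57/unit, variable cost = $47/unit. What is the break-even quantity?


Formula: BEQ = Fixed Costs / (Price - Variable Cost)
Contribution margin = $57 - $47 = $10/unit
BEQ = ceil($66202 / $10/unit) = ceil(6620.2) = 6621 units

6621 units


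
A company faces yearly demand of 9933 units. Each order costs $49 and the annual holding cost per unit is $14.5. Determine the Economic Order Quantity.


Formula: EOQ = sqrt(2 * D * S / H)
Numerator: 2 * 9933 * 49 = 973434
2DS/H = 973434 / 14.5 = 67133.4
EOQ = sqrt(67133.4) = 259.1 units

259.1 units


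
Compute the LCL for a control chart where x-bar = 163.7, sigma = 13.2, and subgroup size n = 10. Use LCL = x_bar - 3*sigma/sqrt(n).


LCL = 163.7 - 3 * 13.2 / sqrt(10)

151.18
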